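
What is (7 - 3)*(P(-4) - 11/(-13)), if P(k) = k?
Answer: -164/13 ≈ -12.615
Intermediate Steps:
(7 - 3)*(P(-4) - 11/(-13)) = (7 - 3)*(-4 - 11/(-13)) = 4*(-4 - 11*(-1/13)) = 4*(-4 + 11/13) = 4*(-41/13) = -164/13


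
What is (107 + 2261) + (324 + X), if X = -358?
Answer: 2334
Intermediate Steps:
(107 + 2261) + (324 + X) = (107 + 2261) + (324 - 358) = 2368 - 34 = 2334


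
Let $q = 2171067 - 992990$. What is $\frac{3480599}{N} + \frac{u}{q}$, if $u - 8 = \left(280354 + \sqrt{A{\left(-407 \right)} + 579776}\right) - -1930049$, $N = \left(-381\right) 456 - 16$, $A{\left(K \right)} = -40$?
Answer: $- \frac{3716350296051}{204693234904} + \frac{2 \sqrt{144934}}{1178077} \approx -18.155$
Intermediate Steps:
$N = -173752$ ($N = -173736 - 16 = -173752$)
$q = 1178077$ ($q = 2171067 - 992990 = 1178077$)
$u = 2210411 + 2 \sqrt{144934}$ ($u = 8 + \left(\left(280354 + \sqrt{-40 + 579776}\right) - -1930049\right) = 8 + \left(\left(280354 + \sqrt{579736}\right) + 1930049\right) = 8 + \left(\left(280354 + 2 \sqrt{144934}\right) + 1930049\right) = 8 + \left(2210403 + 2 \sqrt{144934}\right) = 2210411 + 2 \sqrt{144934} \approx 2.2112 \cdot 10^{6}$)
$\frac{3480599}{N} + \frac{u}{q} = \frac{3480599}{-173752} + \frac{2210411 + 2 \sqrt{144934}}{1178077} = 3480599 \left(- \frac{1}{173752}\right) + \left(2210411 + 2 \sqrt{144934}\right) \frac{1}{1178077} = - \frac{3480599}{173752} + \left(\frac{2210411}{1178077} + \frac{2 \sqrt{144934}}{1178077}\right) = - \frac{3716350296051}{204693234904} + \frac{2 \sqrt{144934}}{1178077}$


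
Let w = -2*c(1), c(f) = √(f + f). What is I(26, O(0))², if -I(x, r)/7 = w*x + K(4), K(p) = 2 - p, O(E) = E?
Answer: 265188 + 10192*√2 ≈ 2.7960e+5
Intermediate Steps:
c(f) = √2*√f (c(f) = √(2*f) = √2*√f)
w = -2*√2 (w = -2*√2*√1 = -2*√2 ≈ -2.8284)
I(x, r) = 14 + 14*x*√2 (I(x, r) = -7*((-2*√2)*x + (2 - 1*4)) = -7*(-2*x*√2 + (2 - 4)) = -7*(-2*x*√2 - 2) = -7*(-2 - 2*x*√2) = 14 + 14*x*√2)
I(26, O(0))² = (14 + 14*26*√2)² = (14 + 364*√2)²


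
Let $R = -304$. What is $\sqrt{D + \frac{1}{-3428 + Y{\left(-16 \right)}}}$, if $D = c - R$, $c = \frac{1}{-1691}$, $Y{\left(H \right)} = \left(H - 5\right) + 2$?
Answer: $\frac{\sqrt{1147623933765910}}{1942959} \approx 17.436$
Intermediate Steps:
$Y{\left(H \right)} = -3 + H$ ($Y{\left(H \right)} = \left(-5 + H\right) + 2 = -3 + H$)
$c = - \frac{1}{1691} \approx -0.00059137$
$D = \frac{514063}{1691}$ ($D = - \frac{1}{1691} - -304 = - \frac{1}{1691} + 304 = \frac{514063}{1691} \approx 304.0$)
$\sqrt{D + \frac{1}{-3428 + Y{\left(-16 \right)}}} = \sqrt{\frac{514063}{1691} + \frac{1}{-3428 - 19}} = \sqrt{\frac{514063}{1691} + \frac{1}{-3447}} = \sqrt{\frac{514063}{1691} - \frac{1}{3447}} = \sqrt{\frac{1771973470}{5828877}} = \frac{\sqrt{1147623933765910}}{1942959}$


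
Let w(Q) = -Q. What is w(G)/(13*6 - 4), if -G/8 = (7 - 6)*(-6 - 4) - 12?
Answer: -88/37 ≈ -2.3784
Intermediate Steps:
G = 176 (G = -8*((7 - 6)*(-6 - 4) - 12) = -8*(1*(-10) - 12) = -8*(-10 - 12) = -8*(-22) = 176)
w(G)/(13*6 - 4) = (-1*176)/(13*6 - 4) = -176/(78 - 4) = -176/74 = -176*1/74 = -88/37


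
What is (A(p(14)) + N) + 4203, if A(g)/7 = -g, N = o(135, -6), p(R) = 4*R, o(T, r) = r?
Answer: 3805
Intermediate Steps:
N = -6
A(g) = -7*g (A(g) = 7*(-g) = -7*g)
(A(p(14)) + N) + 4203 = (-28*14 - 6) + 4203 = (-7*56 - 6) + 4203 = (-392 - 6) + 4203 = -398 + 4203 = 3805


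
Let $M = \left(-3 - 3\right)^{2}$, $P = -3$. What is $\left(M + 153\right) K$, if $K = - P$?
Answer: $567$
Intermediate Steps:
$K = 3$ ($K = \left(-1\right) \left(-3\right) = 3$)
$M = 36$ ($M = \left(-6\right)^{2} = 36$)
$\left(M + 153\right) K = \left(36 + 153\right) 3 = 189 \cdot 3 = 567$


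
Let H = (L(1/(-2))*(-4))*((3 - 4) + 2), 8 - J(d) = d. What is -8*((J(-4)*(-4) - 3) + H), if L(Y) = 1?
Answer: 440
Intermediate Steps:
J(d) = 8 - d
H = -4 (H = (1*(-4))*((3 - 4) + 2) = -4*(-1 + 2) = -4*1 = -4)
-8*((J(-4)*(-4) - 3) + H) = -8*(((8 - 1*(-4))*(-4) - 3) - 4) = -8*(((8 + 4)*(-4) - 3) - 4) = -8*((12*(-4) - 3) - 4) = -8*((-48 - 3) - 4) = -8*(-51 - 4) = -8*(-55) = 440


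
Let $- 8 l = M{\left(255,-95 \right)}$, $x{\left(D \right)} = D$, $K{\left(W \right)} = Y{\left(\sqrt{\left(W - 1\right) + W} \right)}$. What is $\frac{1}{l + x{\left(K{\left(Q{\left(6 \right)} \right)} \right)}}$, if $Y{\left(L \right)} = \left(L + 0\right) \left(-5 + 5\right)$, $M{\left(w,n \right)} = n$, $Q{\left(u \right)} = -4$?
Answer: $\frac{8}{95} \approx 0.084211$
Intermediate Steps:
$Y{\left(L \right)} = 0$ ($Y{\left(L \right)} = L 0 = 0$)
$K{\left(W \right)} = 0$
$l = \frac{95}{8}$ ($l = \left(- \frac{1}{8}\right) \left(-95\right) = \frac{95}{8} \approx 11.875$)
$\frac{1}{l + x{\left(K{\left(Q{\left(6 \right)} \right)} \right)}} = \frac{1}{\frac{95}{8} + 0} = \frac{1}{\frac{95}{8}} = \frac{8}{95}$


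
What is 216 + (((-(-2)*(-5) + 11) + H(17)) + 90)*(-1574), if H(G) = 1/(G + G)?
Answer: -2432093/17 ≈ -1.4306e+5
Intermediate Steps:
H(G) = 1/(2*G)
216 + (((-(-2)*(-5) + 11) + H(17)) + 90)*(-1574) = 216 + (((-(-2)*(-5) + 11) + (1/2)/17) + 90)*(-1574) = 216 + (((-2*5 + 11) + (1/2)*(1/17)) + 90)*(-1574) = 216 + (((-10 + 11) + 1/34) + 90)*(-1574) = 216 + ((1 + 1/34) + 90)*(-1574) = 216 + (35/34 + 90)*(-1574) = 216 + (3095/34)*(-1574) = 216 - 2435765/17 = -2432093/17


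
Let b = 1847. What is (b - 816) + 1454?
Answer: 2485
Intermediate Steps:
(b - 816) + 1454 = (1847 - 816) + 1454 = 1031 + 1454 = 2485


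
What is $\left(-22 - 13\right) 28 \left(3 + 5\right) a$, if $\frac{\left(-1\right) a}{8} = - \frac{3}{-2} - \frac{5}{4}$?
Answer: $15680$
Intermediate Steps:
$a = -2$ ($a = - 8 \left(- \frac{3}{-2} - \frac{5}{4}\right) = - 8 \left(\left(-3\right) \left(- \frac{1}{2}\right) - \frac{5}{4}\right) = - 8 \left(\frac{3}{2} - \frac{5}{4}\right) = \left(-8\right) \frac{1}{4} = -2$)
$\left(-22 - 13\right) 28 \left(3 + 5\right) a = \left(-22 - 13\right) 28 \left(3 + 5\right) \left(-2\right) = \left(-22 - 13\right) 28 \cdot 8 \left(-2\right) = \left(-35\right) 28 \left(-16\right) = \left(-980\right) \left(-16\right) = 15680$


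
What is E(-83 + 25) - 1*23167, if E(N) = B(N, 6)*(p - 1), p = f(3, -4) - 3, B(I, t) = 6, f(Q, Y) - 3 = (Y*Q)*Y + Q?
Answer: -22867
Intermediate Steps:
f(Q, Y) = 3 + Q + Q*Y² (f(Q, Y) = 3 + ((Y*Q)*Y + Q) = 3 + ((Q*Y)*Y + Q) = 3 + (Q*Y² + Q) = 3 + (Q + Q*Y²) = 3 + Q + Q*Y²)
p = 51 (p = (3 + 3 + 3*(-4)²) - 3 = (3 + 3 + 3*16) - 3 = (3 + 3 + 48) - 3 = 54 - 3 = 51)
E(N) = 300 (E(N) = 6*(51 - 1) = 6*50 = 300)
E(-83 + 25) - 1*23167 = 300 - 1*23167 = 300 - 23167 = -22867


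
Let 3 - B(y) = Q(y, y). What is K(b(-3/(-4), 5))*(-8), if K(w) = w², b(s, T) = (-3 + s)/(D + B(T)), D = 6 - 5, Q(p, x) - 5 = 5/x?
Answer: -81/8 ≈ -10.125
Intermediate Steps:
Q(p, x) = 5 + 5/x
B(y) = -2 - 5/y (B(y) = 3 - (5 + 5/y) = 3 + (-5 - 5/y) = -2 - 5/y)
D = 1
b(s, T) = (-3 + s)/(-1 - 5/T) (b(s, T) = (-3 + s)/(1 + (-2 - 5/T)) = (-3 + s)/(-1 - 5/T))
K(b(-3/(-4), 5))*(-8) = (5*(3 - (-3)/(-4))/(5 + 5))²*(-8) = (5*(3 - (-3)*(-1)/4)/10)²*(-8) = (5*(⅒)*(3 - 1*¾))²*(-8) = (5*(⅒)*(3 - ¾))²*(-8) = (5*(⅒)*(9/4))²*(-8) = (9/8)²*(-8) = (81/64)*(-8) = -81/8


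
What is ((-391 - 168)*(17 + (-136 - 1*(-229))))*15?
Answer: -922350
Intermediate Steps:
((-391 - 168)*(17 + (-136 - 1*(-229))))*15 = -559*(17 + (-136 + 229))*15 = -559*(17 + 93)*15 = -559*110*15 = -61490*15 = -922350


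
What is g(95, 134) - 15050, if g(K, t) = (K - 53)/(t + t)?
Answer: -2016679/134 ≈ -15050.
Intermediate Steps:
g(K, t) = (-53 + K)/(2*t) (g(K, t) = (-53 + K)/((2*t)) = (-53 + K)*(1/(2*t)) = (-53 + K)/(2*t))
g(95, 134) - 15050 = (½)*(-53 + 95)/134 - 15050 = (½)*(1/134)*42 - 15050 = 21/134 - 15050 = -2016679/134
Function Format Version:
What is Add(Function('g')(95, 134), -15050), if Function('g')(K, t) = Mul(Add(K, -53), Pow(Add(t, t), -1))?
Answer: Rational(-2016679, 134) ≈ -15050.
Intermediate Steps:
Function('g')(K, t) = Mul(Rational(1, 2), Pow(t, -1), Add(-53, K)) (Function('g')(K, t) = Mul(Add(-53, K), Pow(Mul(2, t), -1)) = Mul(Add(-53, K), Mul(Rational(1, 2), Pow(t, -1))) = Mul(Rational(1, 2), Pow(t, -1), Add(-53, K)))
Add(Function('g')(95, 134), -15050) = Add(Mul(Rational(1, 2), Pow(134, -1), Add(-53, 95)), -15050) = Add(Mul(Rational(1, 2), Rational(1, 134), 42), -15050) = Add(Rational(21, 134), -15050) = Rational(-2016679, 134)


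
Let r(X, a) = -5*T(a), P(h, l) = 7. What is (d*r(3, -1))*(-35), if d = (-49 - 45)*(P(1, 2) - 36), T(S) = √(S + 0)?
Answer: 477050*I ≈ 4.7705e+5*I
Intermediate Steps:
T(S) = √S
d = 2726 (d = (-49 - 45)*(7 - 36) = -94*(-29) = 2726)
r(X, a) = -5*√a
(d*r(3, -1))*(-35) = (2726*(-5*I))*(-35) = -13630*I*(-35) = 477050*I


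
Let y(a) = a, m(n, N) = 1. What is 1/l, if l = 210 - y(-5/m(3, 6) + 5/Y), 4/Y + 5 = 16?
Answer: 4/805 ≈ 0.0049689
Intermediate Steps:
Y = 4/11 (Y = 4/(-5 + 16) = 4/11 ≈ 0.36364)
l = 805/4 (l = 210 - (-5/1 + 5/(4/11)) = 210 - (-5*1 + 5*(11/4)) = 210 - (-5 + 55/4) = 210 - 1*35/4 = 210 - 35/4 = 805/4 ≈ 201.25)
1/l = 1/(805/4) = 4/805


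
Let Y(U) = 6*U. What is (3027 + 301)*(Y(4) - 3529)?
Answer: -11664640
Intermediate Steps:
(3027 + 301)*(Y(4) - 3529) = (3027 + 301)*(6*4 - 3529) = 3328*(24 - 3529) = 3328*(-3505) = -11664640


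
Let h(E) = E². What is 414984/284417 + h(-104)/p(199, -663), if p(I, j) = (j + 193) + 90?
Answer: -729640088/27019615 ≈ -27.004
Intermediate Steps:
p(I, j) = 283 + j (p(I, j) = (193 + j) + 90 = 283 + j)
414984/284417 + h(-104)/p(199, -663) = 414984/284417 + (-104)²/(283 - 663) = 414984*(1/284417) + 10816/(-380) = 414984/284417 + 10816*(-1/380) = 414984/284417 - 2704/95 = -729640088/27019615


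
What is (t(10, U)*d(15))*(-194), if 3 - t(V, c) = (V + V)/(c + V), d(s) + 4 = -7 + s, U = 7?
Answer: -24056/17 ≈ -1415.1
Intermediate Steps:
d(s) = -11 + s (d(s) = -4 + (-7 + s) = -11 + s)
t(V, c) = 3 - 2*V/(V + c) (t(V, c) = 3 - (V + V)/(c + V) = 3 - 2*V/(V + c))
(t(10, U)*d(15))*(-194) = (((10 + 3*7)/(10 + 7))*(-11 + 15))*(-194) = (((10 + 21)/17)*4)*(-194) = (((1/17)*31)*4)*(-194) = ((31/17)*4)*(-194) = (124/17)*(-194) = -24056/17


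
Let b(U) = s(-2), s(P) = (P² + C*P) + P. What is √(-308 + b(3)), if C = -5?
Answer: 2*I*√74 ≈ 17.205*I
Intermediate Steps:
s(P) = P² - 4*P (s(P) = (P² - 5*P) + P = P² - 4*P)
b(U) = 12 (b(U) = -2*(-4 - 2) = -2*(-6) = 12)
√(-308 + b(3)) = √(-308 + 12) = √(-296) = 2*I*√74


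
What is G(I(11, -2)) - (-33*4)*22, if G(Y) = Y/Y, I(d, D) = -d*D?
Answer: 2905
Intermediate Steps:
I(d, D) = -D*d
G(Y) = 1
G(I(11, -2)) - (-33*4)*22 = 1 - (-33*4)*22 = 1 - (-132)*22 = 1 - 1*(-2904) = 1 + 2904 = 2905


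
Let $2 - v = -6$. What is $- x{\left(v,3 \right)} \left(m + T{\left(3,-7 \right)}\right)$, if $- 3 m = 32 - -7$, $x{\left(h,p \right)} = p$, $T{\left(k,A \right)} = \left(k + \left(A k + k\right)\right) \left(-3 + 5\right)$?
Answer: $129$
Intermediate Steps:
$v = 8$ ($v = 2 - -6 = 2 + 6 = 8$)
$T{\left(k,A \right)} = 4 k + 2 A k$ ($T{\left(k,A \right)} = \left(k + \left(k + A k\right)\right) 2 = \left(2 k + A k\right) 2 = 4 k + 2 A k$)
$m = -13$ ($m = - \frac{32 - -7}{3} = - \frac{32 + 7}{3} = \left(- \frac{1}{3}\right) 39 = -13$)
$- x{\left(v,3 \right)} \left(m + T{\left(3,-7 \right)}\right) = - 3 \left(-13 + 2 \cdot 3 \left(2 - 7\right)\right) = - 3 \left(-13 + 2 \cdot 3 \left(-5\right)\right) = - 3 \left(-13 - 30\right) = - 3 \left(-43\right) = \left(-1\right) \left(-129\right) = 129$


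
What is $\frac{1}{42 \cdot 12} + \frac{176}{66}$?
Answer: $\frac{1345}{504} \approx 2.6687$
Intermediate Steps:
$\frac{1}{42 \cdot 12} + \frac{176}{66} = \frac{1}{42} \cdot \frac{1}{12} + 176 \cdot \frac{1}{66} = \frac{1}{504} + \frac{8}{3} = \frac{1345}{504}$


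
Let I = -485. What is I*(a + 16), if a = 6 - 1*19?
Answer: -1455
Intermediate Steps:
a = -13 (a = 6 - 19 = -13)
I*(a + 16) = -485*(-13 + 16) = -485*3 = -1455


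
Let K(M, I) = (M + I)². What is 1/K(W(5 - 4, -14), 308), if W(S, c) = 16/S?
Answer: 1/104976 ≈ 9.5260e-6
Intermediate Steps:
K(M, I) = (I + M)²
1/K(W(5 - 4, -14), 308) = 1/((308 + 16/(5 - 4))²) = 1/((308 + 16/1)²) = 1/((308 + 16*1)²) = 1/((308 + 16)²) = 1/(324²) = 1/104976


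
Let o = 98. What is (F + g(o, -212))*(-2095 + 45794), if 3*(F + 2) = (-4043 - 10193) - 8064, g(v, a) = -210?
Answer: -1002280264/3 ≈ -3.3409e+8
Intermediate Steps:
F = -22306/3 (F = -2 + ((-4043 - 10193) - 8064)/3 = -2 + (-14236 - 8064)/3 = -2 + (1/3)*(-22300) = -2 - 22300/3 = -22306/3 ≈ -7435.3)
(F + g(o, -212))*(-2095 + 45794) = (-22306/3 - 210)*(-2095 + 45794) = -22936/3*43699 = -1002280264/3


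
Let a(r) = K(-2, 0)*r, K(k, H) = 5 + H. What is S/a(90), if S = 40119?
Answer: 13373/150 ≈ 89.153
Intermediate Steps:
a(r) = 5*r (a(r) = (5 + 0)*r = 5*r)
S/a(90) = 40119/((5*90)) = 40119/450 = 40119*(1/450) = 13373/150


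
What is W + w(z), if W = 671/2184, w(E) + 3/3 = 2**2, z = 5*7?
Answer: 7223/2184 ≈ 3.3072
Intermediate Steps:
z = 35
w(E) = 3 (w(E) = -1 + 2**2 = -1 + 4 = 3)
W = 671/2184 (W = 671*(1/2184) = 671/2184 ≈ 0.30723)
W + w(z) = 671/2184 + 3 = 7223/2184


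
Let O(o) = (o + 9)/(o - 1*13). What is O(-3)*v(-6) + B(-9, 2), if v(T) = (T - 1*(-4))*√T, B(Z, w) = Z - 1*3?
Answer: -12 + 3*I*√6/4 ≈ -12.0 + 1.8371*I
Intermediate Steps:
B(Z, w) = -3 + Z (B(Z, w) = Z - 3 = -3 + Z)
v(T) = √T*(4 + T) (v(T) = (T + 4)*√T = (4 + T)*√T = √T*(4 + T))
O(o) = (9 + o)/(-13 + o) (O(o) = (9 + o)/(o - 13) = (9 + o)/(-13 + o))
O(-3)*v(-6) + B(-9, 2) = ((9 - 3)/(-13 - 3))*(√(-6)*(4 - 6)) + (-3 - 9) = (6/(-16))*((I*√6)*(-2)) - 12 = (-1/16*6)*(-2*I*√6) - 12 = -(-3)*I*√6/4 - 12 = 3*I*√6/4 - 12 = -12 + 3*I*√6/4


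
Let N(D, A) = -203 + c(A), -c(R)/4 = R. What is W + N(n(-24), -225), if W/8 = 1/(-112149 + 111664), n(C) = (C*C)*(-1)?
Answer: 338037/485 ≈ 696.98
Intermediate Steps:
c(R) = -4*R
n(C) = -C² (n(C) = C²*(-1) = -C²)
N(D, A) = -203 - 4*A
W = -8/485 (W = 8/(-112149 + 111664) = 8/(-485) = 8*(-1/485) = -8/485 ≈ -0.016495)
W + N(n(-24), -225) = -8/485 + (-203 - 4*(-225)) = -8/485 + (-203 + 900) = -8/485 + 697 = 338037/485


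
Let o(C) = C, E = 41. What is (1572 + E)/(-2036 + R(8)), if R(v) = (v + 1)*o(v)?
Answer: -1613/1964 ≈ -0.82128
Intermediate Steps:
R(v) = v*(1 + v) (R(v) = (v + 1)*v = (1 + v)*v = v*(1 + v))
(1572 + E)/(-2036 + R(8)) = (1572 + 41)/(-2036 + 8*(1 + 8)) = 1613/(-2036 + 8*9) = 1613/(-2036 + 72) = 1613/(-1964) = 1613*(-1/1964) = -1613/1964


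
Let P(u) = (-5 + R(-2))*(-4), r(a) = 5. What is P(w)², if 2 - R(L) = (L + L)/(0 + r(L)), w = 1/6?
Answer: 1936/25 ≈ 77.440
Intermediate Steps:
w = ⅙ (w = 1*(⅙) = ⅙ ≈ 0.16667)
R(L) = 2 - 2*L/5 (R(L) = 2 - (L + L)/(0 + 5) = 2 - 2*L/5)
P(u) = 44/5 (P(u) = (-5 + (2 - ⅖*(-2)))*(-4) = (-5 + (2 + ⅘))*(-4) = (-5 + 14/5)*(-4) = -11/5*(-4) = 44/5)
P(w)² = (44/5)² = 1936/25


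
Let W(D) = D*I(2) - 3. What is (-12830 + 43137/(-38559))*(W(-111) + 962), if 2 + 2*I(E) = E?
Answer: -158156715871/12853 ≈ -1.2305e+7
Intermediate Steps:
I(E) = -1 + E/2
W(D) = -3 (W(D) = D*(-1 + (½)*2) - 3 = D*(-1 + 1) - 3 = D*0 - 3 = 0 - 3 = -3)
(-12830 + 43137/(-38559))*(W(-111) + 962) = (-12830 + 43137/(-38559))*(-3 + 962) = (-12830 + 43137*(-1/38559))*959 = (-12830 - 14379/12853)*959 = -164918369/12853*959 = -158156715871/12853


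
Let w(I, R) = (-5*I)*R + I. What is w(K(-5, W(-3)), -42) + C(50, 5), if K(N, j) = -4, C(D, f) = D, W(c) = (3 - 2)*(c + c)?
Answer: -794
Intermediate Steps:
W(c) = 2*c (W(c) = 1*(2*c) = 2*c)
w(I, R) = I - 5*I*R (w(I, R) = -5*I*R + I = I - 5*I*R)
w(K(-5, W(-3)), -42) + C(50, 5) = -4*(1 - 5*(-42)) + 50 = -4*(1 + 210) + 50 = -4*211 + 50 = -844 + 50 = -794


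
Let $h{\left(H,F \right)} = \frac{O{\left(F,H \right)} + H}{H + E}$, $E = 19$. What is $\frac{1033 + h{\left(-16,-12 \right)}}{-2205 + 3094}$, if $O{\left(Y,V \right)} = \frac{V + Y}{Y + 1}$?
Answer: $\frac{33941}{29337} \approx 1.1569$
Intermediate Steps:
$O{\left(Y,V \right)} = \frac{V + Y}{1 + Y}$
$h{\left(H,F \right)} = \frac{H + \frac{F + H}{1 + F}}{19 + H}$ ($h{\left(H,F \right)} = \frac{\frac{H + F}{1 + F} + H}{H + 19} = \frac{\frac{F + H}{1 + F} + H}{19 + H} = \frac{H + \frac{F + H}{1 + F}}{19 + H}$)
$\frac{1033 + h{\left(-16,-12 \right)}}{-2205 + 3094} = \frac{1033 + \frac{-12 - 16 - 16 \left(1 - 12\right)}{\left(1 - 12\right) \left(19 - 16\right)}}{-2205 + 3094} = \frac{1033 + \frac{-12 - 16 - -176}{\left(-11\right) 3}}{889} = \left(1033 - \frac{-12 - 16 + 176}{33}\right) \frac{1}{889} = \left(1033 - \frac{1}{33} \cdot 148\right) \frac{1}{889} = \left(1033 - \frac{148}{33}\right) \frac{1}{889} = \frac{33941}{33} \cdot \frac{1}{889} = \frac{33941}{29337}$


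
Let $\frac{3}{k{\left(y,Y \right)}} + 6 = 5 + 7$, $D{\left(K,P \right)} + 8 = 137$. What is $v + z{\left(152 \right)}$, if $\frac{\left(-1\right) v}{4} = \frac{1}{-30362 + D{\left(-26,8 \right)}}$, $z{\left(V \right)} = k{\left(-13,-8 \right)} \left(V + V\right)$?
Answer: $\frac{4595420}{30233} \approx 152.0$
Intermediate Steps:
$D{\left(K,P \right)} = 129$ ($D{\left(K,P \right)} = -8 + 137 = 129$)
$k{\left(y,Y \right)} = \frac{1}{2}$ ($k{\left(y,Y \right)} = \frac{3}{-6 + \left(5 + 7\right)} = \frac{3}{-6 + 12} = \frac{3}{6} = 3 \cdot \frac{1}{6} = \frac{1}{2}$)
$z{\left(V \right)} = V$ ($z{\left(V \right)} = \frac{V + V}{2} = \frac{2 V}{2} = V$)
$v = \frac{4}{30233}$ ($v = - \frac{4}{-30362 + 129} = - \frac{4}{-30233} = \left(-4\right) \left(- \frac{1}{30233}\right) = \frac{4}{30233} \approx 0.00013231$)
$v + z{\left(152 \right)} = \frac{4}{30233} + 152 = \frac{4595420}{30233}$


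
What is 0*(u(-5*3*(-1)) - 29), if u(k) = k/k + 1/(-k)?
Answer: 0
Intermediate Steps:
u(k) = 1 - 1/k (u(k) = 1 + 1*(-1/k) = 1 - 1/k)
0*(u(-5*3*(-1)) - 29) = 0*((-1 - 5*3*(-1))/((-5*3*(-1))) - 29) = 0*((-1 - 15*(-1))/((-15*(-1))) - 29) = 0*((-1 + 15)/15 - 29) = 0*((1/15)*14 - 29) = 0*(14/15 - 29) = 0*(-421/15) = 0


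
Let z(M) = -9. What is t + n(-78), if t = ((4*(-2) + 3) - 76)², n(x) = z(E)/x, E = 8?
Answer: 170589/26 ≈ 6561.1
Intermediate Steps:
n(x) = -9/x
t = 6561 (t = ((-8 + 3) - 76)² = (-5 - 76)² = (-81)² = 6561)
t + n(-78) = 6561 - 9/(-78) = 6561 - 9*(-1/78) = 6561 + 3/26 = 170589/26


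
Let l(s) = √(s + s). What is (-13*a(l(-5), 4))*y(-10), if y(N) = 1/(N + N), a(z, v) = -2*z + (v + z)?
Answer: 13/5 - 13*I*√10/20 ≈ 2.6 - 2.0555*I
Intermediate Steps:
l(s) = √2*√s (l(s) = √(2*s) = √2*√s)
a(z, v) = v - z
y(N) = 1/(2*N)
(-13*a(l(-5), 4))*y(-10) = (-13*(4 - √2*√(-5)))*((½)/(-10)) = (-13*(4 - √2*I*√5))*((½)*(-⅒)) = -13*(4 - I*√10)*(-1/20) = (-52 + 13*I*√10)*(-1/20) = 13/5 - 13*I*√10/20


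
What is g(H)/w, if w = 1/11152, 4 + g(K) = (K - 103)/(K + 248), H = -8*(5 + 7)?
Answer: -1124958/19 ≈ -59208.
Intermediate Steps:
H = -96 (H = -8*12 = -96)
g(K) = -4 + (-103 + K)/(248 + K) (g(K) = -4 + (K - 103)/(K + 248) = -4 + (-103 + K)/(248 + K))
w = 1/11152 ≈ 8.9670e-5
g(H)/w = (3*(-365 - 1*(-96))/(248 - 96))/(1/11152) = (3*(-365 + 96)/152)*11152 = (3*(1/152)*(-269))*11152 = -807/152*11152 = -1124958/19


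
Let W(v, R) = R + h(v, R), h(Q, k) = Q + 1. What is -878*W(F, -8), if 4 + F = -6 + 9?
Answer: 7024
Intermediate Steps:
h(Q, k) = 1 + Q
F = -1 (F = -4 + (-6 + 9) = -4 + 3 = -1)
W(v, R) = 1 + R + v (W(v, R) = R + (1 + v) = 1 + R + v)
-878*W(F, -8) = -878*(1 - 8 - 1) = -878*(-8) = 7024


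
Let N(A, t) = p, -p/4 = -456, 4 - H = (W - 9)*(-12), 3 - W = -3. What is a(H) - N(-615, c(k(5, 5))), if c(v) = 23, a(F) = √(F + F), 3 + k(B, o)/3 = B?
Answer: -1824 + 8*I ≈ -1824.0 + 8.0*I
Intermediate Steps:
W = 6 (W = 3 - 1*(-3) = 3 + 3 = 6)
k(B, o) = -9 + 3*B
H = -32 (H = 4 - (6 - 9)*(-12) = 4 - (-3)*(-12) = 4 - 1*36 = 4 - 36 = -32)
p = 1824 (p = -4*(-456) = 1824)
a(F) = √2*√F (a(F) = √(2*F) = √2*√F)
N(A, t) = 1824
a(H) - N(-615, c(k(5, 5))) = √2*√(-32) - 1*1824 = √2*(4*I*√2) - 1824 = 8*I - 1824 = -1824 + 8*I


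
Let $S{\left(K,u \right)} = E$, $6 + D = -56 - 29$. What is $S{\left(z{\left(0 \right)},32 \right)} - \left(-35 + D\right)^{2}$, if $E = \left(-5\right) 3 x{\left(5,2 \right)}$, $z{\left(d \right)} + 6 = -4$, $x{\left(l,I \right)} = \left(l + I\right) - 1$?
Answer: $-15966$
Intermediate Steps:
$D = -91$ ($D = -6 - 85 = -91$)
$x{\left(l,I \right)} = -1 + I + l$ ($x{\left(l,I \right)} = \left(I + l\right) - 1 = -1 + I + l$)
$z{\left(d \right)} = -10$ ($z{\left(d \right)} = -6 - 4 = -10$)
$E = -90$ ($E = \left(-5\right) 3 \left(-1 + 2 + 5\right) = \left(-15\right) 6 = -90$)
$S{\left(K,u \right)} = -90$
$S{\left(z{\left(0 \right)},32 \right)} - \left(-35 + D\right)^{2} = -90 - \left(-35 - 91\right)^{2} = -90 - \left(-126\right)^{2} = -90 - 15876 = -15966$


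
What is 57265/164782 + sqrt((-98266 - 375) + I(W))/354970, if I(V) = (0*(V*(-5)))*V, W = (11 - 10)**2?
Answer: 57265/164782 + I*sqrt(98641)/354970 ≈ 0.34752 + 0.00088478*I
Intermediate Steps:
W = 1 (W = 1**2 = 1)
I(V) = 0 (I(V) = (0*(-5*V))*V = 0*V = 0)
57265/164782 + sqrt((-98266 - 375) + I(W))/354970 = 57265/164782 + sqrt((-98266 - 375) + 0)/354970 = 57265*(1/164782) + sqrt(-98641 + 0)*(1/354970) = 57265/164782 + sqrt(-98641)*(1/354970) = 57265/164782 + (I*sqrt(98641))*(1/354970) = 57265/164782 + I*sqrt(98641)/354970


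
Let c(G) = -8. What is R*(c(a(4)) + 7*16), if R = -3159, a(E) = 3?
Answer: -328536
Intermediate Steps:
R*(c(a(4)) + 7*16) = -3159*(-8 + 7*16) = -3159*(-8 + 112) = -3159*104 = -328536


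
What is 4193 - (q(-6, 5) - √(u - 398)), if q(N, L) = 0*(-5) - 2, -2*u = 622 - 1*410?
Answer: 4195 + 6*I*√14 ≈ 4195.0 + 22.45*I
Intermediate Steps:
u = -106 (u = -(622 - 1*410)/2 = -(622 - 410)/2 = -½*212 = -106)
q(N, L) = -2 (q(N, L) = 0 - 2 = -2)
4193 - (q(-6, 5) - √(u - 398)) = 4193 - (-2 - √(-106 - 398)) = 4193 - (-2 - √(-504)) = 4193 - (-2 - 6*I*√14) = 4193 + (2 + 6*I*√14) = 4195 + 6*I*√14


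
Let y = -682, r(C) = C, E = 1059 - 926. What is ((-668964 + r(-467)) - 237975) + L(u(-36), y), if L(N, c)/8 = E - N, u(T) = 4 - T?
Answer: -906662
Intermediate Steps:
E = 133
L(N, c) = 1064 - 8*N (L(N, c) = 8*(133 - N) = 1064 - 8*N)
((-668964 + r(-467)) - 237975) + L(u(-36), y) = ((-668964 - 467) - 237975) + (1064 - 8*(4 - 1*(-36))) = (-669431 - 237975) + (1064 - 8*(4 + 36)) = -907406 + (1064 - 8*40) = -907406 + (1064 - 320) = -907406 + 744 = -906662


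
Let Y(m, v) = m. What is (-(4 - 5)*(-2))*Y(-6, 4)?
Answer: 12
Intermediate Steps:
(-(4 - 5)*(-2))*Y(-6, 4) = (-(4 - 5)*(-2))*(-6) = (-1*(-1)*(-2))*(-6) = (1*(-2))*(-6) = -2*(-6) = 12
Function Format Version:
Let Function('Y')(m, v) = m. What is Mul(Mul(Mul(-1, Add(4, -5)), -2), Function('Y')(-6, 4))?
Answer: 12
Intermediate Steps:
Mul(Mul(Mul(-1, Add(4, -5)), -2), Function('Y')(-6, 4)) = Mul(Mul(Mul(-1, Add(4, -5)), -2), -6) = Mul(Mul(Mul(-1, -1), -2), -6) = Mul(Mul(1, -2), -6) = Mul(-2, -6) = 12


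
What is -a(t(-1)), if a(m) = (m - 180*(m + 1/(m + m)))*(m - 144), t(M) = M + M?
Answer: 58838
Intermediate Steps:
t(M) = 2*M
a(m) = (-144 + m)*(-179*m - 90/m) (a(m) = (m - 180*(m + 1/(2*m)))*(-144 + m) = (m + (-180*m - 90/m))*(-144 + m) = (-179*m - 90/m)*(-144 + m) = (-144 + m)*(-179*m - 90/m))
-a(t(-1)) = -(-90 - 179*(2*(-1))² + 12960/((2*(-1))) + 25776*(2*(-1))) = -(-90 - 179*(-2)² + 12960/(-2) + 25776*(-2)) = -(-90 - 179*4 + 12960*(-½) - 51552) = -(-90 - 716 - 6480 - 51552) = -1*(-58838) = 58838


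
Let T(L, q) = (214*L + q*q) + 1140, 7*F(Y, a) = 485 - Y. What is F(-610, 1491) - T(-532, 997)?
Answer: -6168012/7 ≈ -8.8115e+5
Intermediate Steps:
F(Y, a) = 485/7 - Y/7 (F(Y, a) = (485 - Y)/7 = 485/7 - Y/7)
T(L, q) = 1140 + q² + 214*L (T(L, q) = (214*L + q²) + 1140 = (q² + 214*L) + 1140 = 1140 + q² + 214*L)
F(-610, 1491) - T(-532, 997) = (485/7 - ⅐*(-610)) - (1140 + 997² + 214*(-532)) = (485/7 + 610/7) - (1140 + 994009 - 113848) = 1095/7 - 1*881301 = 1095/7 - 881301 = -6168012/7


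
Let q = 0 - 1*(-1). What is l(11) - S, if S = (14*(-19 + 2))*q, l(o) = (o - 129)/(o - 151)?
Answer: 16719/70 ≈ 238.84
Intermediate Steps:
q = 1 (q = 0 + 1 = 1)
l(o) = (-129 + o)/(-151 + o)
S = -238 (S = (14*(-19 + 2))*1 = (14*(-17))*1 = -238*1 = -238)
l(11) - S = (-129 + 11)/(-151 + 11) - 1*(-238) = -118/(-140) + 238 = -1/140*(-118) + 238 = 59/70 + 238 = 16719/70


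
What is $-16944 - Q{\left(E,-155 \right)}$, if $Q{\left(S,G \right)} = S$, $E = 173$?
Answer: $-17117$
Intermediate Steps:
$-16944 - Q{\left(E,-155 \right)} = -16944 - 173 = -17117$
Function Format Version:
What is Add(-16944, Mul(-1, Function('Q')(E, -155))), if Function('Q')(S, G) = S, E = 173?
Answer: -17117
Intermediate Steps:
Add(-16944, Mul(-1, Function('Q')(E, -155))) = Add(-16944, Mul(-1, 173)) = Add(-16944, -173) = -17117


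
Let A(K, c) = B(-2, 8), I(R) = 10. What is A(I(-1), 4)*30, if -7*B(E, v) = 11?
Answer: -330/7 ≈ -47.143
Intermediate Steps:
B(E, v) = -11/7 (B(E, v) = -⅐*11 = -11/7)
A(K, c) = -11/7
A(I(-1), 4)*30 = -11/7*30 = -330/7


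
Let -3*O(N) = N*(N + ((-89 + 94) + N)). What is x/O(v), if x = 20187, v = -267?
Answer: -20187/47081 ≈ -0.42877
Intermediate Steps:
O(N) = -N*(5 + 2*N)/3 (O(N) = -N*(N + ((-89 + 94) + N))/3 = -N*(N + (5 + N))/3 = -N*(5 + 2*N)/3)
x/O(v) = 20187/((-⅓*(-267)*(5 + 2*(-267)))) = 20187/((-⅓*(-267)*(5 - 534))) = 20187/((-⅓*(-267)*(-529))) = 20187/(-47081) = 20187*(-1/47081) = -20187/47081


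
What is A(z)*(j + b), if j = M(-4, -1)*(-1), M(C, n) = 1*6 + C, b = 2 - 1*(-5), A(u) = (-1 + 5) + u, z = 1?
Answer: 25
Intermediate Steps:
A(u) = 4 + u
b = 7 (b = 2 + 5 = 7)
M(C, n) = 6 + C
j = -2 (j = (6 - 4)*(-1) = 2*(-1) = -2)
A(z)*(j + b) = (4 + 1)*(-2 + 7) = 5*5 = 25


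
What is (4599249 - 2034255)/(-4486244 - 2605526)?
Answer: -1282497/3545885 ≈ -0.36169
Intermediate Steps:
(4599249 - 2034255)/(-4486244 - 2605526) = 2564994/(-7091770) = 2564994*(-1/7091770) = -1282497/3545885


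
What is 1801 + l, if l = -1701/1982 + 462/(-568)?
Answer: 506410181/281444 ≈ 1799.3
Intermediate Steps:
l = -470463/281444 (l = -1701*1/1982 + 462*(-1/568) = -1701/1982 - 231/284 = -470463/281444 ≈ -1.6716)
1801 + l = 1801 - 470463/281444 = 506410181/281444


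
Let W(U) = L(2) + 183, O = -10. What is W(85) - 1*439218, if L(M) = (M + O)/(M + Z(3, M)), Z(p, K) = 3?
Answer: -2195183/5 ≈ -4.3904e+5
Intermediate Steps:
L(M) = (-10 + M)/(3 + M) (L(M) = (M - 10)/(M + 3) = (-10 + M)/(3 + M))
W(U) = 907/5 (W(U) = (-10 + 2)/(3 + 2) + 183 = -8/5 + 183 = 907/5)
W(85) - 1*439218 = 907/5 - 1*439218 = 907/5 - 439218 = -2195183/5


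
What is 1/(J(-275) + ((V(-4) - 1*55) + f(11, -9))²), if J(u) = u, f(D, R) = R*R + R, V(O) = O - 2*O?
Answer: 1/166 ≈ 0.0060241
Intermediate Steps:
V(O) = -O
f(D, R) = R + R² (f(D, R) = R² + R = R + R²)
1/(J(-275) + ((V(-4) - 1*55) + f(11, -9))²) = 1/(-275 + ((-1*(-4) - 1*55) - 9*(1 - 9))²) = 1/(-275 + ((4 - 55) - 9*(-8))²) = 1/(-275 + (-51 + 72)²) = 1/(-275 + 21²) = 1/(-275 + 441) = 1/166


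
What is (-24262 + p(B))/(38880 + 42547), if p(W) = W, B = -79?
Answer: -24341/81427 ≈ -0.29893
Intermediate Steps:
(-24262 + p(B))/(38880 + 42547) = (-24262 - 79)/(38880 + 42547) = -24341/81427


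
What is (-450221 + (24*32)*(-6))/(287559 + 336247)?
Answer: -454829/623806 ≈ -0.72912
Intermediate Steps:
(-450221 + (24*32)*(-6))/(287559 + 336247) = (-450221 + 768*(-6))/623806 = (-450221 - 4608)*(1/623806) = -454829*1/623806 = -454829/623806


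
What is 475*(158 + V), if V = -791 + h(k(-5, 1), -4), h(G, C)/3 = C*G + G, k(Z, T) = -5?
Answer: -279300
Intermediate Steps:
h(G, C) = 3*G + 3*C*G (h(G, C) = 3*(C*G + G) = 3*(G + C*G) = 3*G + 3*C*G)
V = -746 (V = -791 + 3*(-5)*(1 - 4) = -791 + 3*(-5)*(-3) = -791 + 45 = -746)
475*(158 + V) = 475*(158 - 746) = 475*(-588) = -279300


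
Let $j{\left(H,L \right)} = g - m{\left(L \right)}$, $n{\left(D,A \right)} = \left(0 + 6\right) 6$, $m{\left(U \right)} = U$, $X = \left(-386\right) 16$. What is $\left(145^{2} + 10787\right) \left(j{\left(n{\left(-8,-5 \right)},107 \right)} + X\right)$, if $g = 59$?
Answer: $-197997888$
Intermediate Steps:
$X = -6176$
$n{\left(D,A \right)} = 36$ ($n{\left(D,A \right)} = 6 \cdot 6 = 36$)
$j{\left(H,L \right)} = 59 - L$
$\left(145^{2} + 10787\right) \left(j{\left(n{\left(-8,-5 \right)},107 \right)} + X\right) = \left(145^{2} + 10787\right) \left(\left(59 - 107\right) - 6176\right) = \left(21025 + 10787\right) \left(\left(59 - 107\right) - 6176\right) = 31812 \left(-48 - 6176\right) = 31812 \left(-6224\right) = -197997888$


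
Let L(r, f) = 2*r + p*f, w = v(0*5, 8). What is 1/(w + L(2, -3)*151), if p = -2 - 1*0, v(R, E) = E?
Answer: 1/1518 ≈ 0.00065876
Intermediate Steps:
w = 8
p = -2 (p = -2 + 0 = -2)
L(r, f) = -2*f + 2*r (L(r, f) = 2*r - 2*f = -2*f + 2*r)
1/(w + L(2, -3)*151) = 1/(8 + (-2*(-3) + 2*2)*151) = 1/(8 + (6 + 4)*151) = 1/(8 + 10*151) = 1/(8 + 1510) = 1/1518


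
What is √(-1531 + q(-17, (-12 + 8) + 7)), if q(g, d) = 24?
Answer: I*√1507 ≈ 38.82*I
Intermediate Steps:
√(-1531 + q(-17, (-12 + 8) + 7)) = √(-1531 + 24) = √(-1507) = I*√1507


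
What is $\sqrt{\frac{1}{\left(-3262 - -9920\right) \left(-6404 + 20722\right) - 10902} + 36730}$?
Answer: $\frac{3 \sqrt{37079287288169685118}}{95318342} \approx 191.65$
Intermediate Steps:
$\sqrt{\frac{1}{\left(-3262 - -9920\right) \left(-6404 + 20722\right) - 10902} + 36730} = \sqrt{\frac{1}{\left(-3262 + 9920\right) 14318 - 10902} + 36730} = \sqrt{\frac{1}{6658 \cdot 14318 - 10902} + 36730} = \sqrt{\frac{1}{95329244 - 10902} + 36730} = \sqrt{\frac{1}{95318342} + 36730} = \sqrt{\frac{3501042701661}{95318342}} = \frac{3 \sqrt{37079287288169685118}}{95318342}$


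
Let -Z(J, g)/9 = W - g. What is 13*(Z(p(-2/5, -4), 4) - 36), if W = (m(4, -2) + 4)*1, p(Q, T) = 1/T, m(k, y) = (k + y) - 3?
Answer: -351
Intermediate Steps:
m(k, y) = -3 + k + y
W = 3 (W = ((-3 + 4 - 2) + 4)*1 = (-1 + 4)*1 = 3*1 = 3)
Z(J, g) = -27 + 9*g (Z(J, g) = -9*(3 - g) = -27 + 9*g)
13*(Z(p(-2/5, -4), 4) - 36) = 13*((-27 + 9*4) - 36) = 13*((-27 + 36) - 36) = 13*(9 - 36) = 13*(-27) = -351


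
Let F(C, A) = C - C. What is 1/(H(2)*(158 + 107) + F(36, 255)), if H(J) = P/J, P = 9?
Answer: 2/2385 ≈ 0.00083857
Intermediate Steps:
F(C, A) = 0
H(J) = 9/J
1/(H(2)*(158 + 107) + F(36, 255)) = 1/((9/2)*(158 + 107) + 0) = 1/((9*(½))*265 + 0) = 1/((9/2)*265 + 0) = 1/(2385/2 + 0) = 1/(2385/2) = 2/2385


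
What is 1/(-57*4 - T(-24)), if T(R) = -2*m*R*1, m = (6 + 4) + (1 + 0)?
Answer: -1/756 ≈ -0.0013228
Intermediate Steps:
m = 11 (m = 10 + 1 = 11)
T(R) = -22*R (T(R) = -22*R*1 = -22*R)
1/(-57*4 - T(-24)) = 1/(-57*4 - (-22)*(-24)) = 1/(-228 - 1*528) = 1/(-228 - 528) = 1/(-756) = -1/756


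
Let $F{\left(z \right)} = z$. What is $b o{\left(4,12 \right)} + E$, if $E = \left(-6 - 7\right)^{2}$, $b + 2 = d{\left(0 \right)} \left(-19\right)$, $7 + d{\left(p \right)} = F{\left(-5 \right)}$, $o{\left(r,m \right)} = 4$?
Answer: $1073$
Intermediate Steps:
$d{\left(p \right)} = -12$ ($d{\left(p \right)} = -7 - 5 = -12$)
$b = 226$ ($b = -2 - -228 = -2 + 228 = 226$)
$E = 169$ ($E = \left(-13\right)^{2} = 169$)
$b o{\left(4,12 \right)} + E = 226 \cdot 4 + 169 = 904 + 169 = 1073$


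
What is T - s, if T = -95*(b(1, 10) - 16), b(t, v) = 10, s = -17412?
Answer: 17982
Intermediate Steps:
T = 570 (T = -95*(10 - 16) = -95*(-6) = 570)
T - s = 570 - 1*(-17412) = 570 + 17412 = 17982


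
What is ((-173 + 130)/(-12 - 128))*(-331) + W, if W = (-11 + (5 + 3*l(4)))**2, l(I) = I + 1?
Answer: -2893/140 ≈ -20.664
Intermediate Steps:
l(I) = 1 + I
W = 81 (W = (-11 + (5 + 3*(1 + 4)))**2 = (-11 + (5 + 3*5))**2 = (-11 + (5 + 15))**2 = (-11 + 20)**2 = 9**2 = 81)
((-173 + 130)/(-12 - 128))*(-331) + W = ((-173 + 130)/(-12 - 128))*(-331) + 81 = -43/(-140)*(-331) + 81 = -43*(-1/140)*(-331) + 81 = (43/140)*(-331) + 81 = -14233/140 + 81 = -2893/140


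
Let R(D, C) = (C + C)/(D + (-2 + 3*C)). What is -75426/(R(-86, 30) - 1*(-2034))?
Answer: -12571/344 ≈ -36.544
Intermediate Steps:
R(D, C) = 2*C/(-2 + D + 3*C) (R(D, C) = (2*C)/(-2 + D + 3*C) = 2*C/(-2 + D + 3*C))
-75426/(R(-86, 30) - 1*(-2034)) = -75426/(2*30/(-2 - 86 + 3*30) - 1*(-2034)) = -75426/(2*30/(-2 - 86 + 90) + 2034) = -75426/(2*30/2 + 2034) = -75426/(2*30*(½) + 2034) = -75426/(30 + 2034) = -75426/2064 = -75426*1/2064 = -12571/344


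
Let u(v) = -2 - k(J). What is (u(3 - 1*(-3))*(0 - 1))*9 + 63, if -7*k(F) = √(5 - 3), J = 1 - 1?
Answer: 81 - 9*√2/7 ≈ 79.182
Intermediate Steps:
J = 0
k(F) = -√2/7 (k(F) = -√(5 - 3)/7 = -√2/7)
u(v) = -2 + √2/7 (u(v) = -2 - (-1)*√2/7 = -2 + √2/7)
(u(3 - 1*(-3))*(0 - 1))*9 + 63 = ((-2 + √2/7)*(0 - 1))*9 + 63 = ((-2 + √2/7)*(-1))*9 + 63 = (2 - √2/7)*9 + 63 = (18 - 9*√2/7) + 63 = 81 - 9*√2/7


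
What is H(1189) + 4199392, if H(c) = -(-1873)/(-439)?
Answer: 1843531215/439 ≈ 4.1994e+6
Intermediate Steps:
H(c) = -1873/439 (H(c) = -(-1873)*(-1)/439 = -1*1873/439 = -1873/439)
H(1189) + 4199392 = -1873/439 + 4199392 = 1843531215/439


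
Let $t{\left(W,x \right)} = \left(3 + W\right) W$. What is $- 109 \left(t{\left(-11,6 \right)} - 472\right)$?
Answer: $41856$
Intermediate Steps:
$t{\left(W,x \right)} = W \left(3 + W\right)$
$- 109 \left(t{\left(-11,6 \right)} - 472\right) = - 109 \left(- 11 \left(3 - 11\right) - 472\right) = - 109 \left(\left(-11\right) \left(-8\right) - 472\right) = - 109 \left(88 - 472\right) = \left(-109\right) \left(-384\right) = 41856$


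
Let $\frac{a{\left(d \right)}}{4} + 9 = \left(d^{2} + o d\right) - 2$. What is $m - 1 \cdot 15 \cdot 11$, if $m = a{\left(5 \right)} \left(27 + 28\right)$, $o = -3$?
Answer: $-385$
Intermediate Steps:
$a{\left(d \right)} = -44 - 12 d + 4 d^{2}$ ($a{\left(d \right)} = -36 + 4 \left(\left(d^{2} - 3 d\right) - 2\right) = -36 + 4 \left(-2 + d^{2} - 3 d\right) = -36 - \left(8 - 4 d^{2} + 12 d\right) = -44 - 12 d + 4 d^{2}$)
$m = -220$ ($m = \left(-44 - 60 + 4 \cdot 5^{2}\right) \left(27 + 28\right) = \left(-44 - 60 + 4 \cdot 25\right) 55 = \left(-44 - 60 + 100\right) 55 = \left(-4\right) 55 = -220$)
$m - 1 \cdot 15 \cdot 11 = -220 - 1 \cdot 15 \cdot 11 = -220 - 15 \cdot 11 = -220 - 165 = -385$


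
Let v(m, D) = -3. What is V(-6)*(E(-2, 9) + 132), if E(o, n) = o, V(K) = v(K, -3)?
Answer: -390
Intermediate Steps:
V(K) = -3
V(-6)*(E(-2, 9) + 132) = -3*(-2 + 132) = -3*130 = -390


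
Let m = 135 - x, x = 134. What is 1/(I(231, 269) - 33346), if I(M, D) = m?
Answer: -1/33345 ≈ -2.9990e-5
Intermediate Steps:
m = 1 (m = 135 - 1*134 = 135 - 134 = 1)
I(M, D) = 1
1/(I(231, 269) - 33346) = 1/(1 - 33346) = 1/(-33345) = -1/33345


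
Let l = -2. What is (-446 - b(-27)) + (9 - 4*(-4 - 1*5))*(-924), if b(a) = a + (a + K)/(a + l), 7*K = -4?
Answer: -8525990/203 ≈ -42000.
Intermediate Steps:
K = -4/7 (K = (⅐)*(-4) = -4/7 ≈ -0.57143)
b(a) = a + (-4/7 + a)/(-2 + a) (b(a) = a + (a - 4/7)/(a - 2) = a + (-4/7 + a)/(-2 + a))
(-446 - b(-27)) + (9 - 4*(-4 - 1*5))*(-924) = (-446 - (-4/7 + (-27)² - 1*(-27))/(-2 - 27)) + (9 - 4*(-4 - 1*5))*(-924) = (-446 - (-4/7 + 729 + 27)/(-29)) + (9 - 4*(-4 - 5))*(-924) = (-446 - (-1)*5288/(29*7)) + (9 - 4*(-9))*(-924) = (-446 - 1*(-5288/203)) + (9 + 36)*(-924) = (-446 + 5288/203) + 45*(-924) = -85250/203 - 41580 = -8525990/203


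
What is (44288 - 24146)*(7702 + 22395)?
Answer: 606213774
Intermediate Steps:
(44288 - 24146)*(7702 + 22395) = 20142*30097 = 606213774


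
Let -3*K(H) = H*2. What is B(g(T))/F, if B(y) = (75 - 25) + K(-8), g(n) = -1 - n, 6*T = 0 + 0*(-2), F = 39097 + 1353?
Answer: 83/60675 ≈ 0.0013679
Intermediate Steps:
F = 40450
T = 0 (T = (0 + 0*(-2))/6 = (0 + 0)/6 = (⅙)*0 = 0)
K(H) = -2*H/3 (K(H) = -H*2/3 = -2*H/3)
B(y) = 166/3 (B(y) = (75 - 25) - ⅔*(-8) = 50 + 16/3 = 166/3)
B(g(T))/F = (166/3)/40450 = (166/3)*(1/40450) = 83/60675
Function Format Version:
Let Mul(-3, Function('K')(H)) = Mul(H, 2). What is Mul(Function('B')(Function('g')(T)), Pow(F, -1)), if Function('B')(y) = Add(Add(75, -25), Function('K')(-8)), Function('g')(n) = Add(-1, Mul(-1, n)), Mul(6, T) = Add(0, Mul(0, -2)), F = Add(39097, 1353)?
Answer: Rational(83, 60675) ≈ 0.0013679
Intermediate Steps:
F = 40450
T = 0 (T = Mul(Rational(1, 6), Add(0, Mul(0, -2))) = Mul(Rational(1, 6), Add(0, 0)) = Mul(Rational(1, 6), 0) = 0)
Function('K')(H) = Mul(Rational(-2, 3), H) (Function('K')(H) = Mul(Rational(-1, 3), Mul(H, 2)) = Mul(Rational(-1, 3), Mul(2, H)) = Mul(Rational(-2, 3), H))
Function('B')(y) = Rational(166, 3) (Function('B')(y) = Add(Add(75, -25), Mul(Rational(-2, 3), -8)) = Add(50, Rational(16, 3)) = Rational(166, 3))
Mul(Function('B')(Function('g')(T)), Pow(F, -1)) = Mul(Rational(166, 3), Pow(40450, -1)) = Mul(Rational(166, 3), Rational(1, 40450)) = Rational(83, 60675)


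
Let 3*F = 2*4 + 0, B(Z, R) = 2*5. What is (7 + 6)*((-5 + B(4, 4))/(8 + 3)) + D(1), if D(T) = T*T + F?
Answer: 316/33 ≈ 9.5758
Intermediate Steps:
B(Z, R) = 10
F = 8/3 (F = (2*4 + 0)/3 = (8 + 0)/3 = (⅓)*8 = 8/3 ≈ 2.6667)
D(T) = 8/3 + T² (D(T) = T*T + 8/3 = T² + 8/3 = 8/3 + T²)
(7 + 6)*((-5 + B(4, 4))/(8 + 3)) + D(1) = (7 + 6)*((-5 + 10)/(8 + 3)) + (8/3 + 1²) = 13*(5/11) + (8/3 + 1) = 13*(5*(1/11)) + 11/3 = 13*(5/11) + 11/3 = 65/11 + 11/3 = 316/33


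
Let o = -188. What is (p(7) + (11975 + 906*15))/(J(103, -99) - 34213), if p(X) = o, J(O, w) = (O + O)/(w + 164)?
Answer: -49985/67383 ≈ -0.74180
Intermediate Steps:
J(O, w) = 2*O/(164 + w) (J(O, w) = (2*O)/(164 + w) = 2*O/(164 + w))
p(X) = -188
(p(7) + (11975 + 906*15))/(J(103, -99) - 34213) = (-188 + (11975 + 906*15))/(2*103/(164 - 99) - 34213) = (-188 + (11975 + 13590))/(2*103/65 - 34213) = (-188 + 25565)/(2*103*(1/65) - 34213) = 25377/(206/65 - 34213) = 25377/(-2223639/65) = 25377*(-65/2223639) = -49985/67383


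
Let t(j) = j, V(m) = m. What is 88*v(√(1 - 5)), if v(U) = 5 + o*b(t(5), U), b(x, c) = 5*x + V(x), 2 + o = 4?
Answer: 5720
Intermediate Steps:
o = 2 (o = -2 + 4 = 2)
b(x, c) = 6*x (b(x, c) = 5*x + x = 6*x)
v(U) = 65 (v(U) = 5 + 2*(6*5) = 5 + 2*30 = 5 + 60 = 65)
88*v(√(1 - 5)) = 88*65 = 5720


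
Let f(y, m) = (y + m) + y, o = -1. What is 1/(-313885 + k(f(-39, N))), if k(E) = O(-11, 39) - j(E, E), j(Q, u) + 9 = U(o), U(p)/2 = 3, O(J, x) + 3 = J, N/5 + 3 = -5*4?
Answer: -1/313896 ≈ -3.1858e-6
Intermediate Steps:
N = -115 (N = -15 + 5*(-5*4) = -15 + 5*(-20) = -15 - 100 = -115)
O(J, x) = -3 + J
U(p) = 6 (U(p) = 2*3 = 6)
j(Q, u) = -3 (j(Q, u) = -9 + 6 = -3)
f(y, m) = m + 2*y (f(y, m) = (m + y) + y = m + 2*y)
k(E) = -11 (k(E) = (-3 - 11) - 1*(-3) = -14 + 3 = -11)
1/(-313885 + k(f(-39, N))) = 1/(-313885 - 11) = 1/(-313896) = -1/313896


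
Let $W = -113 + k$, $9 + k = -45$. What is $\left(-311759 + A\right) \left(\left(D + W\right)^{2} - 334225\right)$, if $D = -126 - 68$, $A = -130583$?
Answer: $90195303168$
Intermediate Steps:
$k = -54$ ($k = -9 - 45 = -54$)
$W = -167$ ($W = -113 - 54 = -167$)
$D = -194$
$\left(-311759 + A\right) \left(\left(D + W\right)^{2} - 334225\right) = \left(-311759 - 130583\right) \left(\left(-194 - 167\right)^{2} - 334225\right) = - 442342 \left(\left(-361\right)^{2} - 334225\right) = - 442342 \left(130321 - 334225\right) = \left(-442342\right) \left(-203904\right) = 90195303168$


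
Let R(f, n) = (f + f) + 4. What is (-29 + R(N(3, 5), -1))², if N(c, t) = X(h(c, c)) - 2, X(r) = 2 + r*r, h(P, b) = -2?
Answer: 289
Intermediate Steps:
X(r) = 2 + r²
N(c, t) = 4 (N(c, t) = (2 + (-2)²) - 2 = (2 + 4) - 2 = 6 - 2 = 4)
R(f, n) = 4 + 2*f (R(f, n) = 2*f + 4 = 4 + 2*f)
(-29 + R(N(3, 5), -1))² = (-29 + (4 + 2*4))² = (-29 + (4 + 8))² = (-29 + 12)² = (-17)² = 289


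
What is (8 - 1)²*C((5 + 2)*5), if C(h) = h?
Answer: 1715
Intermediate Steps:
(8 - 1)²*C((5 + 2)*5) = (8 - 1)²*((5 + 2)*5) = 7²*(7*5) = 49*35 = 1715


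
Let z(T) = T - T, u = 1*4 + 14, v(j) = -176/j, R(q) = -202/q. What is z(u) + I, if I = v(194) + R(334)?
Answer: -24493/16199 ≈ -1.5120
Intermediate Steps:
I = -24493/16199 (I = -176/194 - 202/334 = -176*1/194 - 202*1/334 = -88/97 - 101/167 = -24493/16199 ≈ -1.5120)
u = 18 (u = 4 + 14 = 18)
z(T) = 0
z(u) + I = 0 - 24493/16199 = -24493/16199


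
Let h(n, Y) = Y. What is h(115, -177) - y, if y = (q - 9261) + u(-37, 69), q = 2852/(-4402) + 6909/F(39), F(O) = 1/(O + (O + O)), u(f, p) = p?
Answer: -56752952/71 ≈ -7.9934e+5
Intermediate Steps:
F(O) = 1/(3*O) (F(O) = 1/(O + 2*O) = 1/(3*O))
q = 57393017/71 (q = 2852/(-4402) + 6909/(((1/3)/39)) = 2852*(-1/4402) + 6909/(((1/3)*(1/39))) = -46/71 + 6909/(1/117) = -46/71 + 6909*117 = -46/71 + 808353 = 57393017/71 ≈ 8.0835e+5)
y = 56740385/71 (y = (57393017/71 - 9261) + 69 = 56735486/71 + 69 = 56740385/71 ≈ 7.9916e+5)
h(115, -177) - y = -177 - 1*56740385/71 = -177 - 56740385/71 = -56752952/71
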